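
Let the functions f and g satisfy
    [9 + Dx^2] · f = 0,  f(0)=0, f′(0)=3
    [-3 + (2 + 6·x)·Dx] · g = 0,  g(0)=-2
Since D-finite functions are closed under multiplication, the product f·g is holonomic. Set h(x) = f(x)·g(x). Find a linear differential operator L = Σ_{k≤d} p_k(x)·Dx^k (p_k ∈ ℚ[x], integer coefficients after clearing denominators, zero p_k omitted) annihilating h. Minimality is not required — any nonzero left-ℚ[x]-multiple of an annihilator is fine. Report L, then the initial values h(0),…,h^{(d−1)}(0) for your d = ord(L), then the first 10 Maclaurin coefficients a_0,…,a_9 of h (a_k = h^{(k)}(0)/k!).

f: a_k = 0, 3, 0, -9/2, 0, 81/40, 0, -243/560, 0, 243/4480, …
g: a_k = -2, -3, 9/4, -27/8, 405/64, -1701/128, 15309/512, -72171/1024, 2814669/16384, -14073345/32768, …
L₀ := L_f ⊗_s L_g (sym. prod.), ord ≤ 2.
L = (63 + 216·x + 324·x^2) + (-12 - 36·x)·Dx + (4 + 24·x + 36·x^2)·Dx^2  (order 2).
h: a_k = 0, -6, -9, 63/4, 27/8, 1539/320, -19683/640, 238869/3584, -5632983/35840, 45021825/114688, …
ICs: h(0) = 0, h′(0) = -6.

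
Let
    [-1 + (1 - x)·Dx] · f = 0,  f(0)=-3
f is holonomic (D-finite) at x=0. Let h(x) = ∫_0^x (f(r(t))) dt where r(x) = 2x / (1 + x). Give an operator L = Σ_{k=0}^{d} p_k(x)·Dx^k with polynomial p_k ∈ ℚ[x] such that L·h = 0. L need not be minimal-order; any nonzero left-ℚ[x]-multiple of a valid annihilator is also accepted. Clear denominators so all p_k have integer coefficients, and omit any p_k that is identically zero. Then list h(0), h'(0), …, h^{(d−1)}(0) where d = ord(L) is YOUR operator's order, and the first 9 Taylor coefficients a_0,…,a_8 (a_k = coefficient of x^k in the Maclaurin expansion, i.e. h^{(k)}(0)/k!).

f: a_k = -3, -3, -3, -3, -3, -3, -3, -3, -3, …
Substitute x→r, Dx→(1/r')Dx; clear ⇒ L₀.
Integrate: L := L₀·Dx.
L = 2·Dx + (-1 + x^2)·Dx^2  (order 2).
h: a_k = 0, -3, -3, -2, -3/2, -6/5, -1, -6/7, -3/4, …
ICs: h(0) = 0, h′(0) = -3.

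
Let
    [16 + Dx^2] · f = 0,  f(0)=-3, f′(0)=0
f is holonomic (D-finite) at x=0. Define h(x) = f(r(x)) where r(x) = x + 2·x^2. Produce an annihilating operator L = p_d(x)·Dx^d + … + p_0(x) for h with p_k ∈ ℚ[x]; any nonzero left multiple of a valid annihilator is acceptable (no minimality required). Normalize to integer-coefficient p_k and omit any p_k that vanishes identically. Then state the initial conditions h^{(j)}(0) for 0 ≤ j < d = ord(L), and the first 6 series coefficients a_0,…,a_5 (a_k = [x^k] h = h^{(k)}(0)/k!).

L = (16 + 192·x + 768·x^2 + 1024·x^3) - 4·Dx + (1 + 4·x)·Dx^2  (order 2).
h: a_k = -3, 0, 24, 96, 64, -256, …
ICs: h(0) = -3, h′(0) = 0.

f: a_k = -3, 0, 24, 0, -32, 0, …
Substitute x→r, Dx→(1/r')Dx; clear ⇒ L₀.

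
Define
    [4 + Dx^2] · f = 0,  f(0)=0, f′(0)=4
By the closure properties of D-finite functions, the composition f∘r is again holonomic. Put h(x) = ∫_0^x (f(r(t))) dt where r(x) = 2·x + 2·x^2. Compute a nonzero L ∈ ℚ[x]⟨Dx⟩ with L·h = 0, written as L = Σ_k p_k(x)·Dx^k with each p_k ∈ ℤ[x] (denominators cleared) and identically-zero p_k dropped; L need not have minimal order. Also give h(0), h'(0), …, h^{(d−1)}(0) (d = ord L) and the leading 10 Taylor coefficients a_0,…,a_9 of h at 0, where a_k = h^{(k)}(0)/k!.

f: a_k = 0, 4, 0, -8/3, 0, 8/15, 0, -16/315, 0, 8/2835, …
f∘r: x↦r, Dx↦Dx/r' in L_f ⇒ L₀.
h=∫h₀ ⇒ L = L₀·Dx.
L = (16 + 96·x + 192·x^2 + 128·x^3)·Dx - 2·Dx^2 + (1 + 2·x)·Dx^3  (order 3).
h: a_k = 0, 0, 4, 8/3, -16/3, -64/5, -352/45, 64/7, 6464/315, 5632/405, …
ICs: h(0) = 0, h′(0) = 0, h′′(0) = 8.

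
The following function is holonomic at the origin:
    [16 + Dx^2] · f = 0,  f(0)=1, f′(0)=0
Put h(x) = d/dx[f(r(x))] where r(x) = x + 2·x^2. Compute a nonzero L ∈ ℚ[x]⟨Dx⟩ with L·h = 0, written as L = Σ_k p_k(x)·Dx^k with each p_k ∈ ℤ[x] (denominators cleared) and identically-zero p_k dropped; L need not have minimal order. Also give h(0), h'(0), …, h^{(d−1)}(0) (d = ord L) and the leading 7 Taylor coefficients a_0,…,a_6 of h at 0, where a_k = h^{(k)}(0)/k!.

f: a_k = 1, 0, -8, 0, 32/3, 0, -256/45, …
Substitute x→r, Dx→(1/r')Dx; clear ⇒ L₀.
Differentiate: ansatz ord ≤ ord L₀ ⇒ L.
L = (64 + 256·x + 1536·x^2 + 4096·x^3 + 4096·x^4) + (-12 - 48·x)·Dx + (1 + 8·x + 16·x^2)·Dx^2  (order 2).
h: a_k = 0, -16, -96, -256/3, 1280/3, 22528/15, 28672/15, …
ICs: h(0) = 0, h′(0) = -16.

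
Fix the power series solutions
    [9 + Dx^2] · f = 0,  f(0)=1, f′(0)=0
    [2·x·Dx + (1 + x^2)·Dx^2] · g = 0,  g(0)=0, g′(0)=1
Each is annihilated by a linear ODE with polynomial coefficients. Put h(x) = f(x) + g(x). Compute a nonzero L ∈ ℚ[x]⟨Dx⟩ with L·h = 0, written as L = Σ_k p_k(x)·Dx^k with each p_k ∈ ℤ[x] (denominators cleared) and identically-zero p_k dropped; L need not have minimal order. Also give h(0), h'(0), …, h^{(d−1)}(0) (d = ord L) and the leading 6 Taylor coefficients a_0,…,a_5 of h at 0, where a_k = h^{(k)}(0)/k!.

f: a_k = 1, 0, -9/2, 0, 27/8, 0, …
g: a_k = 0, 1, 0, -1/3, 0, 1/5, …
f+g: L₀ = lclm(L_f,L_g), ord ≤ 2+2.
L = (-54·x + 540·x^3 + 162·x^5)·Dx + (63 + 279·x^2 + 297·x^4 + 81·x^6)·Dx^2 + (-6·x + 60·x^3 + 18·x^5)·Dx^3 + (7 + 31·x^2 + 33·x^4 + 9·x^6)·Dx^4  (order 4).
h: a_k = 1, 1, -9/2, -1/3, 27/8, 1/5, …
ICs: h(0) = 1, h′(0) = 1, h′′(0) = -9, h′′′(0) = -2.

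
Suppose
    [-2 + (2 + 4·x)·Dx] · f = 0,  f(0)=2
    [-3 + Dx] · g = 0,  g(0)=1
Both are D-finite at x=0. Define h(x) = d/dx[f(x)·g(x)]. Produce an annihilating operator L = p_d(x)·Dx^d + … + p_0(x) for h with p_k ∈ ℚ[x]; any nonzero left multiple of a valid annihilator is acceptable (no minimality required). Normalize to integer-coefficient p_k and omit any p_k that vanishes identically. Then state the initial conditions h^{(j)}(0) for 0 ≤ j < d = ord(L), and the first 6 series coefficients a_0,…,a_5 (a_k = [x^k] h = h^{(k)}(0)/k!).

L = (7 + 24·x + 18·x^2) + (-2 - 7·x - 6·x^2)·Dx  (order 1).
h: a_k = 8, 28, 48, 52, 44, 126/5, …
ICs: h(0) = 8.

f: a_k = 2, 2, -1, 1, -5/4, 7/4, …
g: a_k = 1, 3, 9/2, 9/2, 27/8, 81/40, …
Sym-product of L_f,L_g gives L₀ (≤ ord 1).
h=h₀': d/dx-closure on L₀ ⇒ L.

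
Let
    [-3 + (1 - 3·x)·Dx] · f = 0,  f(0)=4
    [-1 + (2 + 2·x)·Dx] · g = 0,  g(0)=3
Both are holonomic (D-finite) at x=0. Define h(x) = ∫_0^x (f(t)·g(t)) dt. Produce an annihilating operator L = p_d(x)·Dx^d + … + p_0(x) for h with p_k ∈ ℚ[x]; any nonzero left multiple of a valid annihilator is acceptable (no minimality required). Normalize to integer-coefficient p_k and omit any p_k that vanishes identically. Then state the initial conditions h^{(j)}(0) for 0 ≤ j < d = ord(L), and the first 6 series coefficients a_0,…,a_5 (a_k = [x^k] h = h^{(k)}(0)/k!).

f: a_k = 4, 12, 36, 108, 324, 972, …
g: a_k = 3, 3/2, -3/8, 3/16, -15/128, 21/256, …
L₀ := L_f ⊗_s L_g (sym. prod.), ord ≤ 1.
h=∫₀ˣh₀: take L = L₀·Dx.
L = (7 + 3·x)·Dx + (-2 + 4·x + 6·x^2)·Dx^2  (order 2).
h: a_k = 0, 12, 21, 83/2, 1497/16, 35913/160, …
ICs: h(0) = 0, h′(0) = 12.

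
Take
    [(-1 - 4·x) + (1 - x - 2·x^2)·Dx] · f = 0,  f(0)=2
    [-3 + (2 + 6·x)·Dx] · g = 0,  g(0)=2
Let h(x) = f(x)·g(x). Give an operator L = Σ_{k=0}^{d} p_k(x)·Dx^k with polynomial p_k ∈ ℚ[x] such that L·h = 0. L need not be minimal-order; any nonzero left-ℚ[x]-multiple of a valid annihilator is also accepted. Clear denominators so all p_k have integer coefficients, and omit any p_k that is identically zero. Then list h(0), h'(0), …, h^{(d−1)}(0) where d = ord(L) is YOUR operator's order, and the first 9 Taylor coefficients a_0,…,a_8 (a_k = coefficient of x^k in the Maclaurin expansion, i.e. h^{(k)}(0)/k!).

L = (5 + 11·x + 18·x^2) + (-2 - 4·x + 10·x^2 + 12·x^3)·Dx  (order 1).
h: a_k = 4, 10, 27/2, 161/4, 1747/32, 10347/64, 54031/256, 345785/512, 6175875/8192, …
ICs: h(0) = 4.

f: a_k = 2, 2, 6, 10, 22, 42, 86, 170, 342, …
g: a_k = 2, 3, -9/4, 27/8, -405/64, 1701/128, -15309/512, 72171/1024, -2814669/16384, …
L₀ := L_f ⊗_s L_g (sym. prod.), ord ≤ 1.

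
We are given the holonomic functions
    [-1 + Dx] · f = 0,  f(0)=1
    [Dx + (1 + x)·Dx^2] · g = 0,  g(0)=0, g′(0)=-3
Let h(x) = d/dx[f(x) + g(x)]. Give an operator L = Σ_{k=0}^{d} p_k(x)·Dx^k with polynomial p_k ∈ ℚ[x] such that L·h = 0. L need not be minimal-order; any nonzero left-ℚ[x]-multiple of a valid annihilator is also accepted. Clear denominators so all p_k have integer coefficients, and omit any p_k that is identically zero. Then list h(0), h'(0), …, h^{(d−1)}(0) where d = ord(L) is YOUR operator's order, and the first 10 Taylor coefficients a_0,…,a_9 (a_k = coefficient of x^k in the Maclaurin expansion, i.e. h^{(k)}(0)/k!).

f: a_k = 1, 1, 1/2, 1/6, 1/24, 1/120, 1/720, 1/5040, 1/40320, 1/362880, …
g: a_k = 0, -3, 3/2, -1, 3/4, -3/5, 1/2, -3/7, 3/8, -1/3, …
f+g: L₀ = lclm(L_f,L_g), ord ≤ 1+2.
h=h₀': d/dx-closure on L₀ ⇒ L.
L = (-3 - x) + (1 - 2·x - x^2)·Dx + (2 + 3·x + x^2)·Dx^2  (order 2).
h: a_k = -2, 4, -5/2, 19/6, -71/24, 361/120, -2159/720, 15121/5040, -120959/40320, 1088641/362880, …
ICs: h(0) = -2, h′(0) = 4.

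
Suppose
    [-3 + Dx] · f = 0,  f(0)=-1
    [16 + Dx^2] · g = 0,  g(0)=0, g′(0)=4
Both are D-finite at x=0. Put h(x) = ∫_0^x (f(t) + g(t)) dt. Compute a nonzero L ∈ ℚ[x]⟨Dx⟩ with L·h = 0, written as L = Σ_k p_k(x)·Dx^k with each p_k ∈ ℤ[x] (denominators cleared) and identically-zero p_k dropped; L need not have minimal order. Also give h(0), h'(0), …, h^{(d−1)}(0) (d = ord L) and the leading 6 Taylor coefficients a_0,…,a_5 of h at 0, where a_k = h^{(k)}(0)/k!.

f: a_k = -1, -3, -9/2, -9/2, -27/8, -81/40, …
g: a_k = 0, 4, 0, -32/3, 0, 128/15, …
f+g: L₀ = lclm(L_f,L_g), ord ≤ 1+2.
Integrate: L := L₀·Dx.
L = -48·Dx + 16·Dx^2 - 3·Dx^3 + Dx^4  (order 4).
h: a_k = 0, -1, 1/2, -3/2, -91/24, -27/40, …
ICs: h(0) = 0, h′(0) = -1, h′′(0) = 1, h′′′(0) = -9.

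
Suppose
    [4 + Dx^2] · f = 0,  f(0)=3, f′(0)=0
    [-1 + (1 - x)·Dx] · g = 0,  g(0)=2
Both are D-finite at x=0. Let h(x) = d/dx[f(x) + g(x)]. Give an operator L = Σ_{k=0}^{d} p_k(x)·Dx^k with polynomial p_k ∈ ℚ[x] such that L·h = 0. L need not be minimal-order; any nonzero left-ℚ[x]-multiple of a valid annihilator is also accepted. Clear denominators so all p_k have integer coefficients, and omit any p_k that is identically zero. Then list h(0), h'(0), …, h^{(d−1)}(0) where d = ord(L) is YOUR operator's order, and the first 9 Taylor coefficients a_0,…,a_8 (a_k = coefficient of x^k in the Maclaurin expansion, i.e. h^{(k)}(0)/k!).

f: a_k = 3, 0, -6, 0, 2, 0, -4/15, 0, 2/105, …
g: a_k = 2, 2, 2, 2, 2, 2, 2, 2, 2, …
Weyl lclm of L_f,L_g ⇒ L₀ (ord ≤ 3).
Derive L from L₀ (diff closure).
L = (64 - 32·x + 16·x^2) + (-20 + 36·x - 24·x^2 + 8·x^3)·Dx + (16 - 8·x + 4·x^2)·Dx^2 + (-5 + 9·x - 6·x^2 + 2·x^3)·Dx^3  (order 3).
h: a_k = 2, -8, 6, 16, 10, 52/5, 14, 1696/105, 18, …
ICs: h(0) = 2, h′(0) = -8, h′′(0) = 12.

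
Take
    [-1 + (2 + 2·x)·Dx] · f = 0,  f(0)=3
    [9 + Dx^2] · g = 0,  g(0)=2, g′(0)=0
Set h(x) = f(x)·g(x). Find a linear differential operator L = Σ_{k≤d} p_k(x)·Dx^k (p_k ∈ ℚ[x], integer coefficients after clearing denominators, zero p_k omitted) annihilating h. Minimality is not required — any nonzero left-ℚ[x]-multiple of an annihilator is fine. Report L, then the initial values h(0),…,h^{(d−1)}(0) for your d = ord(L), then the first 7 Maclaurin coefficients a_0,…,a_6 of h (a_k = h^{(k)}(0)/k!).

L = (39 + 72·x + 36·x^2) + (-4 - 4·x)·Dx + (4 + 8·x + 4·x^2)·Dx^2  (order 2).
h: a_k = 6, 3, -111/4, -105/8, 1497/64, 1101/128, -19647/2560, …
ICs: h(0) = 6, h′(0) = 3.

f: a_k = 3, 3/2, -3/8, 3/16, -15/128, 21/256, -63/1024, …
g: a_k = 2, 0, -9, 0, 27/4, 0, -81/40, …
L₀ := L_f ⊗_s L_g (sym. prod.), ord ≤ 2.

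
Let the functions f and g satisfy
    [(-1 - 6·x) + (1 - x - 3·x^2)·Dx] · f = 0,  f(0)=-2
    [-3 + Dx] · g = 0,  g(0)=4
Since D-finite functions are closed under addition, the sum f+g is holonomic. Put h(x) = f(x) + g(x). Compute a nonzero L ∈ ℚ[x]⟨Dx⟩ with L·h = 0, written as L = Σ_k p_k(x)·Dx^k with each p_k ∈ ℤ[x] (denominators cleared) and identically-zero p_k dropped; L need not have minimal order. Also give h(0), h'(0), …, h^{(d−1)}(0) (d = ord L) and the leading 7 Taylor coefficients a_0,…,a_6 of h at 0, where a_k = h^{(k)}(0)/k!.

f: a_k = -2, -2, -8, -14, -38, -80, -194, …
g: a_k = 4, 12, 18, 18, 27/2, 81/10, 81/20, …
h₀=f+g: left-lcm gives L₀, ord ≤ 2.
L = (-15 - 9·x - 243·x^2 - 162·x^3) + (-1 + 36·x + 99·x^2 - 54·x^3 - 81·x^4)·Dx + (2 - 11·x - 6·x^2 + 36·x^3 + 27·x^4)·Dx^2  (order 2).
h: a_k = 2, 10, 10, 4, -49/2, -719/10, -3799/20, …
ICs: h(0) = 2, h′(0) = 10.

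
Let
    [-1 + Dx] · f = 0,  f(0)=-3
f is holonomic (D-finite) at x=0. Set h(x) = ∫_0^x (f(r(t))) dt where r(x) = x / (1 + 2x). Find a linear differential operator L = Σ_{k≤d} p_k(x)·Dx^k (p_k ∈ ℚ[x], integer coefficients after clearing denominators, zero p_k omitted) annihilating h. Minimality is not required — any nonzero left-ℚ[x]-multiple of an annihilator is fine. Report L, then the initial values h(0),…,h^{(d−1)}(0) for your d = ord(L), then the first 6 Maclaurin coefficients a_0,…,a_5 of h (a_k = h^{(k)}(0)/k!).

f: a_k = -3, -3, -3/2, -1/2, -1/8, -1/40, …
Change of var in L_f (x↦r) gives L₀.
∫: right-multiply L₀ by Dx.
L = -Dx + (1 + 4·x + 4·x^2)·Dx^2  (order 2).
h: a_k = 0, -3, -3/2, 3/2, -13/8, 71/40, …
ICs: h(0) = 0, h′(0) = -3.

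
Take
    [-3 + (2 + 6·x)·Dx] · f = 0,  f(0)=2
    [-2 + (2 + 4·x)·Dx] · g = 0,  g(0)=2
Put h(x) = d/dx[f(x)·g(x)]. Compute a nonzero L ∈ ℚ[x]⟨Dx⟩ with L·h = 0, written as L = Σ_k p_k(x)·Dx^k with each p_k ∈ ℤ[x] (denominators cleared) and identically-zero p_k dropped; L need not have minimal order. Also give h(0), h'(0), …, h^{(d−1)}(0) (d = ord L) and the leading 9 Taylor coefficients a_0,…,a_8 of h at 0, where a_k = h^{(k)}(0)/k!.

L = -1 + (-10 - 74·x - 180·x^2 - 144·x^3)·Dx  (order 1).
h: a_k = 10, -1, 15/4, -101/8, 2575/64, -15903/128, 192675/512, -1153005/1024, 54766575/16384, …
ICs: h(0) = 10.

f: a_k = 2, 3, -9/4, 27/8, -405/64, 1701/128, -15309/512, 72171/1024, -2814669/16384, …
g: a_k = 2, 2, -1, 1, -5/4, 7/4, -21/8, 33/8, -429/64, …
f·g: L₀ = L_f ⊗_s L_g, ord ≤ 1·1.
h=h₀': d/dx-closure on L₀ ⇒ L.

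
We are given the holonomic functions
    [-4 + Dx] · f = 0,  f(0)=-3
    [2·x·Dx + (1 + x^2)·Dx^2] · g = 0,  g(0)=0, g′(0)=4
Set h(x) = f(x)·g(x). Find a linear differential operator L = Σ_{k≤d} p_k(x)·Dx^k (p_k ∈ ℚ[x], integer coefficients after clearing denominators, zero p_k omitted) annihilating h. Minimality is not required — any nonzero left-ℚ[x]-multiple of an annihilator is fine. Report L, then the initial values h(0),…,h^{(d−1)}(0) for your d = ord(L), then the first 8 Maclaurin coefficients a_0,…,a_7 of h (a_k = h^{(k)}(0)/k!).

L = (16 - 8·x + 16·x^2) + (-8 + 2·x - 8·x^2)·Dx + (1 + x^2)·Dx^2  (order 2).
h: a_k = 0, -12, -48, -92, -112, -492/5, -208/3, -1508/35, …
ICs: h(0) = 0, h′(0) = -12.

f: a_k = -3, -12, -24, -32, -32, -128/5, -256/15, -1024/105, …
g: a_k = 0, 4, 0, -4/3, 0, 4/5, 0, -4/7, …
Product ⇒ symmetric product L₀, ord ≤ 2.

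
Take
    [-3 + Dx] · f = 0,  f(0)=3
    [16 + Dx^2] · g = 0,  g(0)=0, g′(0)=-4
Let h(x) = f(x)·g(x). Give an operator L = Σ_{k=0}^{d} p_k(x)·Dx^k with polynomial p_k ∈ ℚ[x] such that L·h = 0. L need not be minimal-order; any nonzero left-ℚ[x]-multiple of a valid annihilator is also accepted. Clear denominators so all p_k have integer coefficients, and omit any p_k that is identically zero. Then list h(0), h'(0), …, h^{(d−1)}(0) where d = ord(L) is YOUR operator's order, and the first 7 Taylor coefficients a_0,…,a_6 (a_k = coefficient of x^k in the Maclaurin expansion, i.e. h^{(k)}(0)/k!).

L = 25 - 6·Dx + Dx^2  (order 2).
h: a_k = 0, -12, -36, -22, 42, 779/10, 429/10, …
ICs: h(0) = 0, h′(0) = -12.

f: a_k = 3, 9, 27/2, 27/2, 81/8, 243/40, 243/80, …
g: a_k = 0, -4, 0, 32/3, 0, -128/15, 0, …
Product ⇒ symmetric product L₀, ord ≤ 2.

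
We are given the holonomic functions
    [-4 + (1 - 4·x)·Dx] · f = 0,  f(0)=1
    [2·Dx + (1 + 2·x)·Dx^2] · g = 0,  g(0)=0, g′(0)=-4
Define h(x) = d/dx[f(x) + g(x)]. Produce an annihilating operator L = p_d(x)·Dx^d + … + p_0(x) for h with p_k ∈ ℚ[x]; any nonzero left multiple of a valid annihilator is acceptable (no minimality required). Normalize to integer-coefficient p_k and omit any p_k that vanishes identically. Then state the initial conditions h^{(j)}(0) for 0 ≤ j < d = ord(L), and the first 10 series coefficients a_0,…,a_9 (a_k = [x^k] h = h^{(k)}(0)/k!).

f: a_k = 1, 4, 16, 64, 256, 1024, 4096, 16384, 65536, 262144, …
g: a_k = 0, -4, 4, -16/3, 8, -64/5, 64/3, -256/7, 64, -1024/9, …
L₀ := lclm(L_f,L_g); ord L₀ ≤ 1+2.
Differentiate: ansatz ord ≤ ord L₀ ⇒ L.
L = (128 + 64·x) + (44 + 224·x + 128·x^2)·Dx + (-5 + 6·x + 48·x^2 + 32·x^3)·Dx^2  (order 2).
h: a_k = 0, 40, 176, 1056, 5056, 24704, 114432, 524800, 2358272, 10487808, …
ICs: h(0) = 0, h′(0) = 40.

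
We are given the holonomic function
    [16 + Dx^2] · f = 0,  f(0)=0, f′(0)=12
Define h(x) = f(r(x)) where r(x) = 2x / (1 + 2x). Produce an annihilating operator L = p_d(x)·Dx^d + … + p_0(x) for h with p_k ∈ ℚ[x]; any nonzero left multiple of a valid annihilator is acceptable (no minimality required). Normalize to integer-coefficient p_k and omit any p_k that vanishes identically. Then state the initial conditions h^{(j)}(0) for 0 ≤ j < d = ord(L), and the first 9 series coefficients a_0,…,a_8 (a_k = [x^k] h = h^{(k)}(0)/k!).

L = 64 + (4 + 24·x + 48·x^2 + 32·x^3)·Dx + (1 + 8·x + 24·x^2 + 32·x^3 + 16·x^4)·Dx^2  (order 2).
h: a_k = 0, 24, -48, -160, 1344, -24704/5, 11520, -1260032/105, -644096/15, …
ICs: h(0) = 0, h′(0) = 24.

f: a_k = 0, 12, 0, -32, 0, 128/5, 0, -1024/105, 0, …
f∘r: x↦r, Dx↦Dx/r' in L_f ⇒ L₀.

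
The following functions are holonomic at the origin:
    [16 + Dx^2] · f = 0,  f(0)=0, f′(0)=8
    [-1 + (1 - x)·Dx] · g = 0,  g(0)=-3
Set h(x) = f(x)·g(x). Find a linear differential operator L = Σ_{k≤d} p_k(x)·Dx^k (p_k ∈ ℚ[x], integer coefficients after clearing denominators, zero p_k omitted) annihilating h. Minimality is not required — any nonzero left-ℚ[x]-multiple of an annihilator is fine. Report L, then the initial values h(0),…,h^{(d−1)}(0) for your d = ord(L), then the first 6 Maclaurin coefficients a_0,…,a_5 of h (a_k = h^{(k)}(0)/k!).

L = (-16 + 16·x) + 2·Dx + (-1 + x)·Dx^2  (order 2).
h: a_k = 0, -24, -24, 40, 40, -56/5, …
ICs: h(0) = 0, h′(0) = -24.

f: a_k = 0, 8, 0, -64/3, 0, 256/15, …
g: a_k = -3, -3, -3, -3, -3, -3, …
h₀=f·g: eliminate ⇒ L₀, order ≤ 2·1.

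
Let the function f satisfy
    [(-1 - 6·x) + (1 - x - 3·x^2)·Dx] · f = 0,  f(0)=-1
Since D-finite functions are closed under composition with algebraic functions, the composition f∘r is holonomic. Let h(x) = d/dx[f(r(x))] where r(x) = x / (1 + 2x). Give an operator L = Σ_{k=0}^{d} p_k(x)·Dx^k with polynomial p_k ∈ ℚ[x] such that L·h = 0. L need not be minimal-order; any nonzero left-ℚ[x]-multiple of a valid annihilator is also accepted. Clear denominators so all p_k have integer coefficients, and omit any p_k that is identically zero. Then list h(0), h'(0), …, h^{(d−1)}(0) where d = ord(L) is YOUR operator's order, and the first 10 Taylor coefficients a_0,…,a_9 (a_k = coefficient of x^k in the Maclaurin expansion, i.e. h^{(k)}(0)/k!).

f: a_k = -1, -1, -4, -7, -19, -40, -97, -217, -508, -1159, …
f∘r: x↦r, Dx↦Dx/r' in L_f ⇒ L₀.
Differentiate: ansatz ord ≤ ord L₀ ⇒ L.
L = (4 + 6·x + 30·x^2 + 32·x^3) + (-1 - 13·x - 45·x^2 - 38·x^3 + 16·x^4)·Dx  (order 1).
h: a_k = -1, -4, 15, -68, 280, -1110, 4277, -16144, 59985, -220130, …
ICs: h(0) = -1.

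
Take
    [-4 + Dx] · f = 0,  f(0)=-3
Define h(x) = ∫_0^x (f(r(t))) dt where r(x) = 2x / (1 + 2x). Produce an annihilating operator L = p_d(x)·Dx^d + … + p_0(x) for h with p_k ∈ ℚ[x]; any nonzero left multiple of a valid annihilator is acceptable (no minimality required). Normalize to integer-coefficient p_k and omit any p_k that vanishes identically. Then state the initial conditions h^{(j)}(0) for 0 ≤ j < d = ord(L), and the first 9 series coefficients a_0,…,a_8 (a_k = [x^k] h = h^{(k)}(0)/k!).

f: a_k = -3, -12, -24, -32, -32, -128/5, -256/15, -1024/105, -512/105, …
h₀=f(r): pull back L_f along r ⇒ L₀.
h=∫h₀ ⇒ L = L₀·Dx.
L = -8·Dx + (1 + 4·x + 4·x^2)·Dx^2  (order 2).
h: a_k = 0, -3, -12, -16, 8, 64/5, -448/15, 2816/105, 1088/105, …
ICs: h(0) = 0, h′(0) = -3.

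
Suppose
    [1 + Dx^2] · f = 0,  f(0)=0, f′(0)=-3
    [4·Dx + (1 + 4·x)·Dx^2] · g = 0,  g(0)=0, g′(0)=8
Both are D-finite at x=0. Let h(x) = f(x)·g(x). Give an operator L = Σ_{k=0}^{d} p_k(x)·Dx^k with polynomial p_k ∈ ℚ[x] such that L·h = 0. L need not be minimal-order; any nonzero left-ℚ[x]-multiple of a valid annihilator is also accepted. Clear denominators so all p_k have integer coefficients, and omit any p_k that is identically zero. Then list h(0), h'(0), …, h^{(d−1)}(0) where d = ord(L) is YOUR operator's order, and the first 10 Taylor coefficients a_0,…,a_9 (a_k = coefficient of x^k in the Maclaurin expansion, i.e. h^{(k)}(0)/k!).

L = (-147 - 144·x - 224·x^2 + 256·x^3 + 256·x^4) + (-56 - 160·x + 384·x^2 + 512·x^3)·Dx + (-150 - 160·x - 192·x^2 + 512·x^3 + 512·x^4)·Dx^2 + (-56 - 160·x + 384·x^2 + 512·x^3)·Dx^3 + (-3 - 16·x + 32·x^2 + 256·x^3 + 256·x^4)·Dx^4  (order 4).
h: a_k = 0, 0, -24, 48, -124, 376, -3623/3, 20162/5, -581267/42, 1017923/21, …
ICs: h(0) = 0, h′(0) = 0, h′′(0) = -48, h′′′(0) = 288.

f: a_k = 0, -3, 0, 1/2, 0, -1/40, 0, 1/1680, 0, -1/120960, …
g: a_k = 0, 8, -16, 128/3, -128, 2048/5, -4096/3, 32768/7, -16384, 524288/9, …
Sym-product of L_f,L_g gives L₀ (≤ ord 4).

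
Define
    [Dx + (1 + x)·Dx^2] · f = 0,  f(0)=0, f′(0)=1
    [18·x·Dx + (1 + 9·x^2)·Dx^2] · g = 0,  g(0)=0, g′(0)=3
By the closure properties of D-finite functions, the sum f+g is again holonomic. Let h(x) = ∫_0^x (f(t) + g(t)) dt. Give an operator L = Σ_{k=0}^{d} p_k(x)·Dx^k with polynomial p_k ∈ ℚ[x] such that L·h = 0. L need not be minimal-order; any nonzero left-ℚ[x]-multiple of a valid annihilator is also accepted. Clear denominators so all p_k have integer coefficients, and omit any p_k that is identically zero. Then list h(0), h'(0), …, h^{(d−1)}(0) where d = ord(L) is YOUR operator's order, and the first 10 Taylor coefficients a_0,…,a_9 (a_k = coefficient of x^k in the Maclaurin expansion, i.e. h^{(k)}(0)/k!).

L = (-18 - 54·x + 486·x^2 + 162·x^3)·Dx^2 + (-20 - 36·x + 432·x^2 + 972·x^3 + 324·x^4)·Dx^3 + (-1 + 17·x + 18·x^2 + 162·x^3 + 243·x^4 + 81·x^5)·Dx^4  (order 4).
h: a_k = 0, 0, 2, -1/6, -13/6, -1/20, 122/15, -1/42, -1093/28, -1/72, …
ICs: h(0) = 0, h′(0) = 0, h′′(0) = 4, h′′′(0) = -1.

f: a_k = 0, 1, -1/2, 1/3, -1/4, 1/5, -1/6, 1/7, -1/8, 1/9, …
g: a_k = 0, 3, 0, -9, 0, 243/5, 0, -2187/7, 0, 2187, …
L₀ := lclm(L_f,L_g); ord L₀ ≤ 2+2.
∫: right-multiply L₀ by Dx.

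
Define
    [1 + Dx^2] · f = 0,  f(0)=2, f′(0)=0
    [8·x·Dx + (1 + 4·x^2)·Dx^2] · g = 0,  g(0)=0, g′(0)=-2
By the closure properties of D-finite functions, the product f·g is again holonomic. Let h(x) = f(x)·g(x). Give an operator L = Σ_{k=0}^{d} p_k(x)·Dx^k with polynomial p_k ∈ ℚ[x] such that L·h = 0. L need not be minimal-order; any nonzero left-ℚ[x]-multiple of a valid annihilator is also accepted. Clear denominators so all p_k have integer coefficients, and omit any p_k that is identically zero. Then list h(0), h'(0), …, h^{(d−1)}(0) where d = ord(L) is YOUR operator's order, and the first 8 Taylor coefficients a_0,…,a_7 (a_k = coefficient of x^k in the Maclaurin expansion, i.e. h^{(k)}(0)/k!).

f: a_k = 2, 0, -1, 0, 1/12, 0, -1/360, 0, …
g: a_k = 0, -2, 0, 8/3, 0, -32/5, 0, 128/7, …
h₀=f·g: eliminate ⇒ L₀, order ≤ 2·2.
L = (85 + 944·x^2 + 416·x^4 + 256·x^6 + 256·x^8) + (144·x + 704·x^3 + 768·x^5 + 1024·x^7)·Dx + (90 + 992·x^2 + 576·x^4 + 512·x^6 + 512·x^8)·Dx^2 + (144·x + 704·x^3 + 768·x^5 + 1024·x^7)·Dx^3 + (5 + 48·x^2 + 160·x^4 + 256·x^6 + 256·x^8)·Dx^4  (order 4).
h: a_k = 0, -4, 0, 22/3, 0, -469/30, 0, 54431/1260, …
ICs: h(0) = 0, h′(0) = -4, h′′(0) = 0, h′′′(0) = 44.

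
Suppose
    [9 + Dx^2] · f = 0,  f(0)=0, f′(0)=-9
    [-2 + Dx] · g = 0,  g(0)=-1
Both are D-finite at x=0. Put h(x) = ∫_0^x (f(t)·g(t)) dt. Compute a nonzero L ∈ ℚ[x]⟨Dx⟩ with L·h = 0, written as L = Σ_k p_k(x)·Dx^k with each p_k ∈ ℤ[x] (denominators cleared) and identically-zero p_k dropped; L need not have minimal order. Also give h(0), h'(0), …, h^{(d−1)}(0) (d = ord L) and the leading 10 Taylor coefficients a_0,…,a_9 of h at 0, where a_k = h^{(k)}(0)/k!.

f: a_k = 0, -9, 0, 27/2, 0, -243/40, 0, 729/560, 0, -729/4480, …
g: a_k = -1, -2, -2, -4/3, -2/3, -4/15, -4/45, -8/315, -2/315, -4/2835, …
f·g: L₀ = L_f ⊗_s L_g, ord ≤ 2·1.
h=∫h₀ ⇒ L = L₀·Dx.
L = 13·Dx - 4·Dx^2 + Dx^3  (order 3).
h: a_k = 0, 0, 9/2, 6, 9/8, -3, -199/80, -69/140, 1483/4480, 17/72, …
ICs: h(0) = 0, h′(0) = 0, h′′(0) = 9.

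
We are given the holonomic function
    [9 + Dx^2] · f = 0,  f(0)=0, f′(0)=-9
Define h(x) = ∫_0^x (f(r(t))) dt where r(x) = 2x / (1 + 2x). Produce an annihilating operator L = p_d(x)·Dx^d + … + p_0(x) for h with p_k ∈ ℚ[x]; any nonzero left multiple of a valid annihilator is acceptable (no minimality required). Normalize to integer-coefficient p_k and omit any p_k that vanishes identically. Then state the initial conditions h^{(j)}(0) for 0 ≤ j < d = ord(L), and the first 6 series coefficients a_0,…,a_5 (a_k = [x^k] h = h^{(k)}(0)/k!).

f: a_k = 0, -9, 0, 27/2, 0, -243/40, …
Change of var in L_f (x↦r) gives L₀.
Integrate: L := L₀·Dx.
L = 36·Dx + (4 + 24·x + 48·x^2 + 32·x^3)·Dx^2 + (1 + 8·x + 24·x^2 + 32·x^3 + 16·x^4)·Dx^3  (order 3).
h: a_k = 0, 0, -9, 12, 9, -504/5, …
ICs: h(0) = 0, h′(0) = 0, h′′(0) = -18.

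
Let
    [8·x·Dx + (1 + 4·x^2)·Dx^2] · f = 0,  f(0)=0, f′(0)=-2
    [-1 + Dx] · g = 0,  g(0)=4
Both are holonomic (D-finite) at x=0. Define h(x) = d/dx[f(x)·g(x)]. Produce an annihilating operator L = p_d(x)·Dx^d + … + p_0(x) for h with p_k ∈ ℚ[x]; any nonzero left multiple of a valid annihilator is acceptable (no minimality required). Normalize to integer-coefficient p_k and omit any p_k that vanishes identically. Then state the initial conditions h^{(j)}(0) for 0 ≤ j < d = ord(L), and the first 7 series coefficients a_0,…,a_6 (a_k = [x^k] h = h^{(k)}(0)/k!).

f: a_k = 0, -2, 0, 8/3, 0, -32/5, 0, …
g: a_k = 4, 4, 2, 2/3, 1/6, 1/30, 1/180, …
L₀ := L_f ⊗_s L_g (sym. prod.), ord ≤ 2.
h=h₀': d/dx-closure on L₀ ⇒ L.
L = (-7 - 16·x + 104·x^2 - 64·x^3 + 16·x^4) + (6 + 24·x - 112·x^2 + 96·x^3 - 32·x^4)·Dx + (1 - 8·x + 8·x^2 - 32·x^3 + 16·x^4)·Dx^2  (order 2).
h: a_k = -8, -16, 20, 112/3, -103, -430/3, 12763/30, …
ICs: h(0) = -8, h′(0) = -16.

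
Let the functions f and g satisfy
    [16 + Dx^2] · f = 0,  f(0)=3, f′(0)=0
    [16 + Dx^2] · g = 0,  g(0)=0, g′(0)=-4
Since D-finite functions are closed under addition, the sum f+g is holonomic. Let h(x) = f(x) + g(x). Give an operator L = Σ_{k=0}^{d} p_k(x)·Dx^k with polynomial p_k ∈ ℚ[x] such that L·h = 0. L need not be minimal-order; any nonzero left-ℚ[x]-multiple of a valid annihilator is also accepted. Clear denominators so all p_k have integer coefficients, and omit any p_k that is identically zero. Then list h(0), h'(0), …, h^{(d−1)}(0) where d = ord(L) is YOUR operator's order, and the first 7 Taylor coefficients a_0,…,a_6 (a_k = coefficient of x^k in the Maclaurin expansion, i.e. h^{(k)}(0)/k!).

L = 16 + Dx^2  (order 2).
h: a_k = 3, -4, -24, 32/3, 32, -128/15, -256/15, …
ICs: h(0) = 3, h′(0) = -4.

f: a_k = 3, 0, -24, 0, 32, 0, -256/15, …
g: a_k = 0, -4, 0, 32/3, 0, -128/15, 0, …
h₀=f+g: left-lcm gives L₀, ord ≤ 4.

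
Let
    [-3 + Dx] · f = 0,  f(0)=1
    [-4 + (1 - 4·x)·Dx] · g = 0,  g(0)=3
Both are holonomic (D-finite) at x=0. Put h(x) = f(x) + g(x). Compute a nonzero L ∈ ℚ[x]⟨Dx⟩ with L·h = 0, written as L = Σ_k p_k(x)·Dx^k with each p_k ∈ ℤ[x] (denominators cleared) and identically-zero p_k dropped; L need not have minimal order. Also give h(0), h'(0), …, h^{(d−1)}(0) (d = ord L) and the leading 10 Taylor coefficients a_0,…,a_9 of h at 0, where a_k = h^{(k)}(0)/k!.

f: a_k = 1, 3, 9/2, 9/2, 27/8, 81/40, 81/80, 243/560, 729/4480, 243/4480, …
g: a_k = 3, 12, 48, 192, 768, 3072, 12288, 49152, 196608, 786432, …
Weyl lclm of L_f,L_g ⇒ L₀ (ord ≤ 2).
L = (60 + 144·x) + (-23 - 72·x + 144·x^2)·Dx + (1 + 8·x - 48·x^2)·Dx^2  (order 2).
h: a_k = 4, 15, 105/2, 393/2, 6171/8, 122961/40, 983121/80, 27525363/560, 880804569/4480, 3523215603/4480, …
ICs: h(0) = 4, h′(0) = 15.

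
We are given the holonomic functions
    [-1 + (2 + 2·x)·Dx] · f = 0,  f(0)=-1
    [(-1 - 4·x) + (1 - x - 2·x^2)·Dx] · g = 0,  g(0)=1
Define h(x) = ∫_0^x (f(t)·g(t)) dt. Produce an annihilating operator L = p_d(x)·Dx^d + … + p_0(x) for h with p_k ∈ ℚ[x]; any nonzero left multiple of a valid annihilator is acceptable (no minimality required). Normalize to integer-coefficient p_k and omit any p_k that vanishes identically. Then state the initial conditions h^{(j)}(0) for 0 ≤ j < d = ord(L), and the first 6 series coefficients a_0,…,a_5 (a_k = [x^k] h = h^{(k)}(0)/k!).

L = (3 + 6·x)·Dx + (-2 + 2·x + 4·x^2)·Dx^2  (order 2).
h: a_k = 0, -1, -3/4, -9/8, -103/64, -1683/640, …
ICs: h(0) = 0, h′(0) = -1.

f: a_k = -1, -1/2, 1/8, -1/16, 5/128, -7/256, …
g: a_k = 1, 1, 3, 5, 11, 21, …
Sym-product of L_f,L_g gives L₀ (≤ ord 1).
h=∫₀ˣh₀: take L = L₀·Dx.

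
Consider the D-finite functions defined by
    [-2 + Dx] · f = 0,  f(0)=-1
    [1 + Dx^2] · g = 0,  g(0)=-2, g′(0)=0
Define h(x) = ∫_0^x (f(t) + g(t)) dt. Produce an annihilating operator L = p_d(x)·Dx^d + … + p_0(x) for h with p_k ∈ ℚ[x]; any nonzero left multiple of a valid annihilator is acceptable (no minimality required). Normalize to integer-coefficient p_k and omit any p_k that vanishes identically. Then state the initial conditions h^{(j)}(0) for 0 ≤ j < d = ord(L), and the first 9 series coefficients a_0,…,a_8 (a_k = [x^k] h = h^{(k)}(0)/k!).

f: a_k = -1, -2, -2, -4/3, -2/3, -4/15, -4/45, -8/315, -2/315, …
g: a_k = -2, 0, 1, 0, -1/12, 0, 1/360, 0, -1/20160, …
Weyl lclm of L_f,L_g ⇒ L₀ (ord ≤ 3).
h=∫₀ˣh₀: take L = L₀·Dx.
L = -2·Dx + Dx^2 - 2·Dx^3 + Dx^4  (order 4).
h: a_k = 0, -3, -1, -1/3, -1/3, -3/20, -2/45, -31/2520, -1/315, …
ICs: h(0) = 0, h′(0) = -3, h′′(0) = -2, h′′′(0) = -2.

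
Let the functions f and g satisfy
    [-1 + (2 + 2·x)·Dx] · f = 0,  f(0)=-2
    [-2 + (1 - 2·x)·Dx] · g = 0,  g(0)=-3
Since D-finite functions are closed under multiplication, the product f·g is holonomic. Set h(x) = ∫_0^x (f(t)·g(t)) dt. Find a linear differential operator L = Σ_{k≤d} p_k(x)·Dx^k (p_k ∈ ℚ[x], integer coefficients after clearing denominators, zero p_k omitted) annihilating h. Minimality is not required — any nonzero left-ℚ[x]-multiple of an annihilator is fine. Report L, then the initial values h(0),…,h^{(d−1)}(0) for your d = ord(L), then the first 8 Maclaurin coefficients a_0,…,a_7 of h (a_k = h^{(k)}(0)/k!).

L = (5 + 2·x)·Dx + (-2 + 2·x + 4·x^2)·Dx^2  (order 2).
h: a_k = 0, 6, 15/2, 39/4, 471/32, 7521/320, 10035/256, 240777/3584, …
ICs: h(0) = 0, h′(0) = 6.

f: a_k = -2, -1, 1/4, -1/8, 5/64, -7/128, 21/512, -33/1024, …
g: a_k = -3, -6, -12, -24, -48, -96, -192, -384, …
L₀ := L_f ⊗_s L_g (sym. prod.), ord ≤ 1.
h=∫h₀ ⇒ L = L₀·Dx.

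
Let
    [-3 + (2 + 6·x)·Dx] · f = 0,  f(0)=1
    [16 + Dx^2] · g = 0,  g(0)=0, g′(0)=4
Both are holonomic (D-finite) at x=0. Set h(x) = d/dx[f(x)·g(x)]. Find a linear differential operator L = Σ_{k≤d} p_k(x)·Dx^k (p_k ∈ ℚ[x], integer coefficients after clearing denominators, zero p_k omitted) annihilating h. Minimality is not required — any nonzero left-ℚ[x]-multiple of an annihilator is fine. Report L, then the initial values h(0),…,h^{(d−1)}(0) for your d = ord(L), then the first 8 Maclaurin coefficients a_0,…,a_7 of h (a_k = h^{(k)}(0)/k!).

f: a_k = 1, 3/2, -9/8, 27/16, -405/128, 1701/256, -15309/1024, 72171/2048, …
g: a_k = 0, 4, 0, -32/3, 0, 128/15, 0, -1024/315, …
Sym-product of L_f,L_g gives L₀ (≤ ord 2).
Derive L from L₀ (diff closure).
L = (9613 + 83712·x + 273024·x^2 + 442368·x^3 + 331776·x^4) + (-444 - 5940·x - 20736·x^2 - 20736·x^3)·Dx + (364 + 3720·x + 14796·x^2 + 27648·x^3 + 20736·x^4)·Dx^2  (order 2).
h: a_k = 4, 12, -91/2, -37, 3781/96, 20523/160, -3137023/11520, 855943/1344, …
ICs: h(0) = 4, h′(0) = 12.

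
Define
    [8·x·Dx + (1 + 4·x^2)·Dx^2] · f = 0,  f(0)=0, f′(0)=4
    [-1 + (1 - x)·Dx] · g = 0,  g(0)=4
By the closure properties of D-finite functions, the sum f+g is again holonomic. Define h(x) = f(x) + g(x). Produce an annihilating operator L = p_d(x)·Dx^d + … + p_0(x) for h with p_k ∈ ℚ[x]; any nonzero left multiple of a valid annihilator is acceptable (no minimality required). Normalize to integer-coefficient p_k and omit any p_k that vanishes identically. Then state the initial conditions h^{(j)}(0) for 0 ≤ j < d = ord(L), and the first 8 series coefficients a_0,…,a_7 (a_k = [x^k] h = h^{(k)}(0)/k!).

L = (8 - 32·x - 96·x^2)·Dx + (-7 + 8·x + 20·x^2 - 96·x^3)·Dx^2 + (1 + 3·x + 12·x^3 - 16·x^4)·Dx^3  (order 3).
h: a_k = 4, 8, 4, -4/3, 4, 84/5, 4, -228/7, …
ICs: h(0) = 4, h′(0) = 8, h′′(0) = 8.

f: a_k = 0, 4, 0, -16/3, 0, 64/5, 0, -256/7, …
g: a_k = 4, 4, 4, 4, 4, 4, 4, 4, …
Sum ⇒ L₀ = lclm(L_f,L_g) in ℚ(x)⟨Dx⟩.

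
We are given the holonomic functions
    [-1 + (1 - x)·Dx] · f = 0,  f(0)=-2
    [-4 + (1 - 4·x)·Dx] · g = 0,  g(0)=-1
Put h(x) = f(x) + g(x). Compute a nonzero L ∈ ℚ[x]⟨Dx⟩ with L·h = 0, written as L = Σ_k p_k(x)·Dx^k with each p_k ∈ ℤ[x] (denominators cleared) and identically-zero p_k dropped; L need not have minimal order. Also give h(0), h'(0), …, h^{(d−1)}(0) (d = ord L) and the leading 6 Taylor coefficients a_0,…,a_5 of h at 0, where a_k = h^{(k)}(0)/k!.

L = -8 + (10 - 16·x)·Dx + (-1 + 5·x - 4·x^2)·Dx^2  (order 2).
h: a_k = -3, -6, -18, -66, -258, -1026, …
ICs: h(0) = -3, h′(0) = -6.

f: a_k = -2, -2, -2, -2, -2, -2, …
g: a_k = -1, -4, -16, -64, -256, -1024, …
L₀ := lclm(L_f,L_g); ord L₀ ≤ 1+1.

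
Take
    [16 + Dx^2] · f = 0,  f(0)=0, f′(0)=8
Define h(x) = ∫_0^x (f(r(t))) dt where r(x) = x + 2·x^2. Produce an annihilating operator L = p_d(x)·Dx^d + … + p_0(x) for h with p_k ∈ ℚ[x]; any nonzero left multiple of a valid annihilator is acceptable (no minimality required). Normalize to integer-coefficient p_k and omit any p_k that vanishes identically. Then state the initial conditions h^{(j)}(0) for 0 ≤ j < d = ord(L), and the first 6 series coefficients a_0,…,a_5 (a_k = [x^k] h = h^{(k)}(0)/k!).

L = (16 + 192·x + 768·x^2 + 1024·x^3)·Dx - 4·Dx^2 + (1 + 4·x)·Dx^3  (order 3).
h: a_k = 0, 0, 4, 16/3, -16/3, -128/5, …
ICs: h(0) = 0, h′(0) = 0, h′′(0) = 8.

f: a_k = 0, 8, 0, -64/3, 0, 256/15, …
h₀=f(r): pull back L_f along r ⇒ L₀.
h=∫h₀ ⇒ L = L₀·Dx.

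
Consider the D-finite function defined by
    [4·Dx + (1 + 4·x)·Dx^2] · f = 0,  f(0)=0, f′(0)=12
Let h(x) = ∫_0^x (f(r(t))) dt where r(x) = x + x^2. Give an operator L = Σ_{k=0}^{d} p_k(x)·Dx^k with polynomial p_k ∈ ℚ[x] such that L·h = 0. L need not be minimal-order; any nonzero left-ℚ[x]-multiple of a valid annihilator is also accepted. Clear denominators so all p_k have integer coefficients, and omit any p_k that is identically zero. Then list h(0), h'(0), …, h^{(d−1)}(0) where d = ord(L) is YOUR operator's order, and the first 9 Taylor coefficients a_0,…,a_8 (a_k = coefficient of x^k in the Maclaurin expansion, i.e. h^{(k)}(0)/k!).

L = 2·Dx^2 + (1 + 2·x)·Dx^3  (order 3).
h: a_k = 0, 0, 6, -4, 4, -24/5, 32/5, -64/7, 96/7, …
ICs: h(0) = 0, h′(0) = 0, h′′(0) = 12.

f: a_k = 0, 12, -24, 64, -192, 3072/5, -2048, 49152/7, -24576, …
Change of var in L_f (x↦r) gives L₀.
∫: right-multiply L₀ by Dx.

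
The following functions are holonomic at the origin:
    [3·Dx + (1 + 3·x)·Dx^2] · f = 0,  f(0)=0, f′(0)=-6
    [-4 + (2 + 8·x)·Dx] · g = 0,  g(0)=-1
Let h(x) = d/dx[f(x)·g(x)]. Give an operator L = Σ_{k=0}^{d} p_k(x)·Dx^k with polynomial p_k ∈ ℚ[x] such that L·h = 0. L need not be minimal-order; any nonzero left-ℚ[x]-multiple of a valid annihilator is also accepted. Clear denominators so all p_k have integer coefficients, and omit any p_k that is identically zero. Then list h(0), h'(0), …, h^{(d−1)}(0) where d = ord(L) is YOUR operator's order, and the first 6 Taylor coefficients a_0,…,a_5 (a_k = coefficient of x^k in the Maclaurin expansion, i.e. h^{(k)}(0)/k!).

f: a_k = 0, -6, 9, -18, 81/2, -486/5, …
g: a_k = -1, -2, 2, -4, 10, -28, …
Sym-product of L_f,L_g gives L₀ (≤ ord 2).
h₀' ⇒ L via d/dx closure of L₀.
L = (4 + 24·x + 24·x^2) + (8 + 74·x + 216·x^2 + 192·x^3)·Dx + (1 + 13·x + 62·x^2 + 128·x^3 + 96·x^4)·Dx^2  (order 2).
h: a_k = 6, 6, -36, 150, -579, 10872/5, …
ICs: h(0) = 6, h′(0) = 6.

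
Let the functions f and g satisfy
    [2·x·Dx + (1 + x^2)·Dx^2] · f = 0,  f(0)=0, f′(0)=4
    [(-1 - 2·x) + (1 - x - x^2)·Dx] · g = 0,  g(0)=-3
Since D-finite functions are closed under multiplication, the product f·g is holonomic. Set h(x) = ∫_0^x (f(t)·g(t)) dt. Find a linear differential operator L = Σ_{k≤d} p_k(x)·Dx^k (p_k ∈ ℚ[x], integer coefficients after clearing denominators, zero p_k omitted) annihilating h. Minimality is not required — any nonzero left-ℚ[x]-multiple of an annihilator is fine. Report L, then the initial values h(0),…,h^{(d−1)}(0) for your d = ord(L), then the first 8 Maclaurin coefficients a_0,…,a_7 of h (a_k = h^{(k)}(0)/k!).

f: a_k = 0, 4, 0, -4/3, 0, 4/5, 0, -4/7, …
g: a_k = -3, -3, -6, -9, -15, -24, -39, -63, …
f·g: L₀ = L_f ⊗_s L_g, ord ≤ 2·1.
Integrate: L := L₀·Dx.
L = (2 + 2·x + 6·x^2)·Dx + (2 + 2·x + 4·x^2 + 6·x^3)·Dx^2 + (-1 + x + x^3 + x^4)·Dx^3  (order 3).
h: a_k = 0, 0, -6, -4, -5, -32/5, -136/15, -432/35, …
ICs: h(0) = 0, h′(0) = 0, h′′(0) = -12.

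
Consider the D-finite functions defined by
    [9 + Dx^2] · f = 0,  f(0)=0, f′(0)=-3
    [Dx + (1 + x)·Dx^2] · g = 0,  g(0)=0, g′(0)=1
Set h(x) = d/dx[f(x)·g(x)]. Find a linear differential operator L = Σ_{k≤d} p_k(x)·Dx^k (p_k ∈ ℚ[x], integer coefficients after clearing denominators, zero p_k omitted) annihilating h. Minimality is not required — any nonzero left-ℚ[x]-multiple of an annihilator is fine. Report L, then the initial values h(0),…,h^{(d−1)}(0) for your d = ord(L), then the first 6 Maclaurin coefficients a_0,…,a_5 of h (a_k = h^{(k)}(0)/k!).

f: a_k = 0, -3, 0, 9/2, 0, -81/40, …
g: a_k = 0, 1, -1/2, 1/3, -1/4, 1/5, …
Product ⇒ symmetric product L₀, ord ≤ 4.
Differentiate: ansatz ord ≤ ord L₀ ⇒ L.
L = (13743 + 107892·x + 319302·x^2 + 475308·x^3 + 381267·x^4 + 157464·x^5 + 26244·x^6) + (4104 + 24192·x + 53460·x^2 + 56700·x^3 + 29160·x^4 + 5832·x^5)·Dx + (4020 + 27828·x + 76770·x^2 + 109512·x^3 + 85698·x^4 + 34992·x^5 + 5832·x^6)·Dx^2 + (456 + 2688·x + 5940·x^2 + 6300·x^3 + 3240·x^4 + 648·x^5)·Dx^3 + (277 + 1760·x + 4588·x^2 + 6300·x^3 + 4815·x^4 + 1944·x^5 + 324·x^6)·Dx^4  (order 4).
h: a_k = 0, -6, 9/2, 14, -15/2, -27/4, …
ICs: h(0) = 0, h′(0) = -6, h′′(0) = 9, h′′′(0) = 84.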